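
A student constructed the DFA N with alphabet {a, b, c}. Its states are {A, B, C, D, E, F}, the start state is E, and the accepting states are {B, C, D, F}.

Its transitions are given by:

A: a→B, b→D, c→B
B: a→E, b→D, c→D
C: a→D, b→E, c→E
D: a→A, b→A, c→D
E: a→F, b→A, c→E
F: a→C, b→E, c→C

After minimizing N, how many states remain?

6

All states are reachable from the start state.
Initial partition by acceptance: {B,C,D,F} | {A,E}.
Refine {B,C,D,F} on symbol a: members go to different blocks, giving {B,D} and {C,F}.
On input b, block {B,D} splits into {B} and {D}.
Refine {A,E} on symbol a: members go to different blocks, giving {A} and {E}.
Refine {C,F} on symbol a: members go to different blocks, giving {C} and {F}.
The partition is now stable with 6 blocks: {B} | {A} | {C} | {D} | {E} | {F}.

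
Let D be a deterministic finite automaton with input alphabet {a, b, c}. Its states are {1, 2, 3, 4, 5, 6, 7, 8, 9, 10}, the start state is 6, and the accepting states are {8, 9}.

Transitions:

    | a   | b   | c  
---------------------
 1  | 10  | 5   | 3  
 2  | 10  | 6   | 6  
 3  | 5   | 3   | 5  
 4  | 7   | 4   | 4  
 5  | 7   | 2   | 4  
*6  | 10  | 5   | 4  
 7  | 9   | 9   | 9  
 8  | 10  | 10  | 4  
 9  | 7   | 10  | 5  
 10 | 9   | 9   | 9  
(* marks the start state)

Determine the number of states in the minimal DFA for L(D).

3

First remove the unreachable states {1,3,8}; 7 states remain.
P0 = {9} | {2,4,5,6,7,10}.
Split {2,4,5,6,7,10} by δ(·,a) → {2,4,5,6} and {7,10}.
The partition is now stable with 3 blocks: {9} | {2,4,5,6} | {7,10}.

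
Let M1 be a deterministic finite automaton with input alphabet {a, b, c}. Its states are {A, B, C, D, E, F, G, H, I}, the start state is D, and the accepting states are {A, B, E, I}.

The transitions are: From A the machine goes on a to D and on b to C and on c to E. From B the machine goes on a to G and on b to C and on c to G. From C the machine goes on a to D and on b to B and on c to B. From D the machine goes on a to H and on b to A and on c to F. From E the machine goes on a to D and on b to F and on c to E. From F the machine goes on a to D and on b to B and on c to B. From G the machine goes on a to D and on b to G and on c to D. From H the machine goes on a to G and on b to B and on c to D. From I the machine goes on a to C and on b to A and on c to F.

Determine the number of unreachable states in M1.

1

No path from D leads to I; the other 8 states are all reachable.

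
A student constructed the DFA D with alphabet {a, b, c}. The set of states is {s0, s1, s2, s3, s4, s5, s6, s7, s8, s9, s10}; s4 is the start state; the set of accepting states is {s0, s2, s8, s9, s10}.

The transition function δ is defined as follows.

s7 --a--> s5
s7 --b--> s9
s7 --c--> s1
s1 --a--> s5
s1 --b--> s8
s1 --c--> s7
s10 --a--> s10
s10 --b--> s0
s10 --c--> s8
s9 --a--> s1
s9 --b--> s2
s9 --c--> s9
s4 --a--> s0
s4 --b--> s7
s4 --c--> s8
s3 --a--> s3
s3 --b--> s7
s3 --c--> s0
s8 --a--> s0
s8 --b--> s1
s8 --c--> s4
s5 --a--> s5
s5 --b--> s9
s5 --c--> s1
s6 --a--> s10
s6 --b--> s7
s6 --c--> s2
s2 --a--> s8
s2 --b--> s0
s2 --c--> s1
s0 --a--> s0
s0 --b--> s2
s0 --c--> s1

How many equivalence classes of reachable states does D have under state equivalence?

States {s3,s6,s10} cannot be reached from the start state, so discard them.
Initial partition by acceptance: {s0,s2,s8,s9} | {s1,s4,s5,s7}.
Split {s0,s2,s8,s9} by δ(·,a) → {s0,s2,s8} and {s9}.
On input b, block {s0,s2,s8} splits into {s0,s2} and {s8}.
On input a, block {s0,s2} splits into {s0} and {s2}.
Refine {s1,s4,s5,s7} on symbol a: members go to different blocks, giving {s1,s5,s7} and {s4}.
Refine {s1,s5,s7} on symbol b: members go to different blocks, giving {s5,s7} and {s1}.
Stable partition: {s0} | {s5,s7} | {s9} | {s8} | {s2} | {s4} | {s1} — 7 equivalence classes.

7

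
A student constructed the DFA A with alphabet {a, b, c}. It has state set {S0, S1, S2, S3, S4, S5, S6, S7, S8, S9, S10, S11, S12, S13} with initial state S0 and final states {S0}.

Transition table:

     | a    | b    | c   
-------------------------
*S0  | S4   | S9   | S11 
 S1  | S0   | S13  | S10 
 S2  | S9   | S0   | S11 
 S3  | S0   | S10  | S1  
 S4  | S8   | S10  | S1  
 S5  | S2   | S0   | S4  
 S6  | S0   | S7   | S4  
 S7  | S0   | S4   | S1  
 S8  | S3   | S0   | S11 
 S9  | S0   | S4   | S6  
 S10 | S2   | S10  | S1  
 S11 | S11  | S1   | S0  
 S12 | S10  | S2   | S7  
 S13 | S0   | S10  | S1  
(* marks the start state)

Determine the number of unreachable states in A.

2

BFS from S0 reaches {S0, S1, S2, S3, S4, S6, S7, S8, S9, S10, S11, S13}; the 2 state(s) S5, S12 are never visited.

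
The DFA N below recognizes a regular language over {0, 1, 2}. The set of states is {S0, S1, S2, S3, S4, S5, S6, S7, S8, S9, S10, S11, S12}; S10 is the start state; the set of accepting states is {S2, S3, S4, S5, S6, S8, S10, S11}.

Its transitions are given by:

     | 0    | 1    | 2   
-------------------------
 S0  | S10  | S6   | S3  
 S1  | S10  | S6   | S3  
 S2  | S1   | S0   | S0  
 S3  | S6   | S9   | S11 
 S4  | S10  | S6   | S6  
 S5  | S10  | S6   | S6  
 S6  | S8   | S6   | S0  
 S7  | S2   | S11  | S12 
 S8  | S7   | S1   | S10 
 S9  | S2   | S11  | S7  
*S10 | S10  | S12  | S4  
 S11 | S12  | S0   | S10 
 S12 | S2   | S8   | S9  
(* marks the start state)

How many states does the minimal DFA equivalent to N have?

Reachable states from the start: {S0,S1,S2,S3,S4,S6,S7,S8,S9,S10,S11,S12}. Unreachable: {S5} — drop them.
Start with accepting vs non-accepting: {S2,S3,S4,S6,S8,S10,S11} | {S0,S1,S7,S9,S12}.
Refine {S2,S3,S4,S6,S8,S10,S11} on symbol 0: members go to different blocks, giving {S3,S4,S6,S10} and {S2,S8,S11}.
Split {S3,S4,S6,S10} by δ(·,0) → {S3,S4,S10} and {S6}.
On input 0, block {S3,S4,S10} splits into {S4,S10} and {S3}.
Split {S4,S10} by δ(·,1) → {S4} and {S10}.
On input 0, block {S0,S1,S7,S9,S12} splits into {S7,S9,S12} and {S0,S1}.
Refine {S2,S8,S11} on symbol 0: members go to different blocks, giving {S8,S11} and {S2}.
Stable partition: {S4} | {S7,S9,S12} | {S8,S11} | {S6} | {S3} | {S10} | {S0,S1} | {S2} — 8 equivalence classes.

8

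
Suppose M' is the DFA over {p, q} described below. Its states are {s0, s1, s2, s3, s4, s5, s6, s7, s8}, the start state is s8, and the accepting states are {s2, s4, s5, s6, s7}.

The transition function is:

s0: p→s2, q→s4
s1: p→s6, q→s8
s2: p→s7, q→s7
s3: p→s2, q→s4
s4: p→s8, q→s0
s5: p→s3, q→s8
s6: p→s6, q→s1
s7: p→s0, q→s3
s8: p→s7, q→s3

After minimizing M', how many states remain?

First remove the unreachable states {s1,s5,s6}; 6 states remain.
Start with accepting vs non-accepting: {s2,s4,s7} | {s0,s3,s8}.
On input p, block {s2,s4,s7} splits into {s4,s7} and {s2}.
On input p, block {s0,s3,s8} splits into {s0,s3} and {s8}.
On input p, block {s4,s7} splits into {s4} and {s7}.
Stable partition: {s4} | {s0,s3} | {s2} | {s8} | {s7} — 5 equivalence classes.

5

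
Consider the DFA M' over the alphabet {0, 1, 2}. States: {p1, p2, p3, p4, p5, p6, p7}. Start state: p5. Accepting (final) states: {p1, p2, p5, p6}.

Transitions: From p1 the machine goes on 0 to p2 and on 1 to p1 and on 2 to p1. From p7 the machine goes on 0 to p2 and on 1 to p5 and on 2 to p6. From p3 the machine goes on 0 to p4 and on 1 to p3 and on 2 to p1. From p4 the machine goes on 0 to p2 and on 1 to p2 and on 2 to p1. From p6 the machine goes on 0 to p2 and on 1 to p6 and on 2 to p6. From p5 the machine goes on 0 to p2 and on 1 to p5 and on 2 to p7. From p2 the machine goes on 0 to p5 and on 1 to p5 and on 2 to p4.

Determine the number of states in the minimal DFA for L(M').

3

States {p3} cannot be reached from the start state, so discard them.
P0 = {p1,p2,p5,p6} | {p4,p7}.
On input 2, block {p1,p2,p5,p6} splits into {p1,p6} and {p2,p5}.
No further refinement is possible. Final partition (3 blocks): {p1,p6} | {p4,p7} | {p2,p5}.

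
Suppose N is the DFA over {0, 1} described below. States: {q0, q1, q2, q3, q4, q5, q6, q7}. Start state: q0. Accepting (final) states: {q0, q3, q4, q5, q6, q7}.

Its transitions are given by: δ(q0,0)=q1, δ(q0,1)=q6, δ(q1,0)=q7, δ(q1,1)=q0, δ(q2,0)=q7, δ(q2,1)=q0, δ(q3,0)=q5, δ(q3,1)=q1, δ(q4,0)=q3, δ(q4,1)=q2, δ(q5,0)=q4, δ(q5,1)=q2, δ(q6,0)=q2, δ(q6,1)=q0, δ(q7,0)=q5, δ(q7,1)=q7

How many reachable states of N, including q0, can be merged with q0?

All states are reachable from the start state.
P0 = {q0,q3,q4,q5,q6,q7} | {q1,q2}.
Refine {q0,q3,q4,q5,q6,q7} on symbol 0: members go to different blocks, giving {q3,q4,q5,q7} and {q0,q6}.
On input 1, block {q3,q4,q5,q7} splits into {q3,q4,q5} and {q7}.
Stable partition: {q3,q4,q5} | {q1,q2} | {q0,q6} | {q7} — 4 equivalence classes.
State q0 belongs to the block {q0,q6}, which has 2 states.

2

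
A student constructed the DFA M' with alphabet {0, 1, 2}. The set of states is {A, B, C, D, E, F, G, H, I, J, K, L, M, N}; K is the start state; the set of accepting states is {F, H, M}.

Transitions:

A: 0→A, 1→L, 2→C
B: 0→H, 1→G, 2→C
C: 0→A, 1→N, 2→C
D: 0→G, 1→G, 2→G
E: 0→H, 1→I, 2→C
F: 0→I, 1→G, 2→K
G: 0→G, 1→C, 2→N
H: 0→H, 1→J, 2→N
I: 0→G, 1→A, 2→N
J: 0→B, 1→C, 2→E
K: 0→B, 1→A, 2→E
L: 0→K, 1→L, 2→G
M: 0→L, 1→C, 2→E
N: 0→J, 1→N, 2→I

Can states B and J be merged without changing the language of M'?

No

First remove the unreachable states {D,F,M}; 11 states remain.
Start with accepting vs non-accepting: {H} | {A,B,C,E,G,I,J,K,L,N}.
Split {A,B,C,E,G,I,J,K,L,N} by δ(·,0) → {A,C,G,I,J,K,L,N} and {B,E}.
Refine {A,C,G,I,J,K,L,N} on symbol 0: members go to different blocks, giving {A,C,G,I,L,N} and {J,K}.
Refine {A,C,G,I,L,N} on symbol 0: members go to different blocks, giving {A,C,G,I} and {L,N}.
Split {A,C,G,I} by δ(·,1) → {A,C} and {G,I}.
No further refinement is possible. Final partition (6 blocks): {H} | {A,C} | {B,E} | {J,K} | {L,N} | {G,I}.
B and J end up in different blocks, so they are distinguishable. For instance, the string '0' is accepted from only B.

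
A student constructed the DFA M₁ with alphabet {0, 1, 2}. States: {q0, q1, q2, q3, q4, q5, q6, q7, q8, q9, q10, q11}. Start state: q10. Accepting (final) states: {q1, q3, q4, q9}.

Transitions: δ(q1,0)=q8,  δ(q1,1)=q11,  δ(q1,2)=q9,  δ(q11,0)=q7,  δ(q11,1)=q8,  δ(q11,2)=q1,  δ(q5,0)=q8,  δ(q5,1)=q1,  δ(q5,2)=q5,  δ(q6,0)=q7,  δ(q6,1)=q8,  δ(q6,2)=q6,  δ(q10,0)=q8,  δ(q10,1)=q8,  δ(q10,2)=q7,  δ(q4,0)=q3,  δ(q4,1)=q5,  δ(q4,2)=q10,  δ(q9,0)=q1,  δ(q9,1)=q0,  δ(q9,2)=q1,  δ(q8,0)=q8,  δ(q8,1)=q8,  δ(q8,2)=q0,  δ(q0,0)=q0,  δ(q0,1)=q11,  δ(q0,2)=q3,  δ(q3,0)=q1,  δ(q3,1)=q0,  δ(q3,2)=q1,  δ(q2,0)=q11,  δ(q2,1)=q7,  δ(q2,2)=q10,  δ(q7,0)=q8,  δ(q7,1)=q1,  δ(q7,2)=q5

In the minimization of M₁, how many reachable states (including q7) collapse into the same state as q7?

First remove the unreachable states {q2,q4,q6}; 9 states remain.
P0 = {q1,q3,q9} | {q0,q5,q7,q8,q10,q11}.
Split {q1,q3,q9} by δ(·,0) → {q3,q9} and {q1}.
On input 1, block {q0,q5,q7,q8,q10,q11} splits into {q0,q8,q10,q11} and {q5,q7}.
Split {q0,q8,q10,q11} by δ(·,0) → {q0,q8,q10} and {q11}.
Split {q0,q8,q10} by δ(·,1) → {q8,q10} and {q0}.
On input 2, block {q8,q10} splits into {q8} and {q10}.
Stable partition: {q3,q9} | {q8} | {q1} | {q5,q7} | {q11} | {q0} | {q10} — 7 equivalence classes.
State q7 belongs to the block {q5,q7}, which has 2 states.

2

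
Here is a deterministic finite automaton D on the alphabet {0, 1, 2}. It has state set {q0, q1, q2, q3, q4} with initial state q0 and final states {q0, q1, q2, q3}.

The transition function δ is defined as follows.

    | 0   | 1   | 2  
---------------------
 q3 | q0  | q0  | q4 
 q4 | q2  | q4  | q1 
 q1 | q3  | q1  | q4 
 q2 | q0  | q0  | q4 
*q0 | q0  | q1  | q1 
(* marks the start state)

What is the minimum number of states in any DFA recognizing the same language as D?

Start with accepting vs non-accepting: {q0,q1,q2,q3} | {q4}.
On input 2, block {q0,q1,q2,q3} splits into {q1,q2,q3} and {q0}.
Split {q1,q2,q3} by δ(·,0) → {q2,q3} and {q1}.
The partition is now stable with 4 blocks: {q2,q3} | {q4} | {q0} | {q1}.

4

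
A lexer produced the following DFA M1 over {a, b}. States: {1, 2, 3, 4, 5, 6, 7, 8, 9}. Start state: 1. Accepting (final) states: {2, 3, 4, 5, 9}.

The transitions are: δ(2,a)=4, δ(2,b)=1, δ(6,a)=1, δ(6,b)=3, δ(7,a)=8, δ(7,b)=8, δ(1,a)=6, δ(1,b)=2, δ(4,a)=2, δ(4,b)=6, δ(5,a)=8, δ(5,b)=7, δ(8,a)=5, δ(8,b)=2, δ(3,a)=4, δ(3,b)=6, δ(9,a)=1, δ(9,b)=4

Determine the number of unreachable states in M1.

4

BFS from 1 reaches {1, 2, 3, 4, 6}; the 4 state(s) 5, 7, 8, 9 are never visited.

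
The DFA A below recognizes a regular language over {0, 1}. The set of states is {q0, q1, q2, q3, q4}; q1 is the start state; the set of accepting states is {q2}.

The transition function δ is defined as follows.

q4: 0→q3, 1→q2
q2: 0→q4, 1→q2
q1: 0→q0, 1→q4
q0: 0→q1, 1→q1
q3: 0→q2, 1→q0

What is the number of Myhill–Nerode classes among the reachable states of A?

All states are reachable from the start state.
P0 = {q2} | {q0,q1,q3,q4}.
Split {q0,q1,q3,q4} by δ(·,0) → {q0,q1,q4} and {q3}.
On input 0, block {q0,q1,q4} splits into {q0,q1} and {q4}.
On input 1, block {q0,q1} splits into {q0} and {q1}.
The partition is now stable with 5 blocks: {q2} | {q0} | {q3} | {q4} | {q1}.

5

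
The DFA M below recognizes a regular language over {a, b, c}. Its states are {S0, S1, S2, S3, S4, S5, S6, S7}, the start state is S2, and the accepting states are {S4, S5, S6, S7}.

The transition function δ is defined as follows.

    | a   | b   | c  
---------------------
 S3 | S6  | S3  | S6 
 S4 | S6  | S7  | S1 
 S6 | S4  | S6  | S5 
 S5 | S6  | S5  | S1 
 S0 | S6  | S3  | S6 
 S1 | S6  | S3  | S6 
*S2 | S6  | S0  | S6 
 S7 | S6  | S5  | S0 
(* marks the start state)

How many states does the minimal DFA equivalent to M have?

Start with accepting vs non-accepting: {S4,S5,S6,S7} | {S0,S1,S2,S3}.
Refine {S4,S5,S6,S7} on symbol c: members go to different blocks, giving {S4,S5,S7} and {S6}.
Stable partition: {S4,S5,S7} | {S0,S1,S2,S3} | {S6} — 3 equivalence classes.

3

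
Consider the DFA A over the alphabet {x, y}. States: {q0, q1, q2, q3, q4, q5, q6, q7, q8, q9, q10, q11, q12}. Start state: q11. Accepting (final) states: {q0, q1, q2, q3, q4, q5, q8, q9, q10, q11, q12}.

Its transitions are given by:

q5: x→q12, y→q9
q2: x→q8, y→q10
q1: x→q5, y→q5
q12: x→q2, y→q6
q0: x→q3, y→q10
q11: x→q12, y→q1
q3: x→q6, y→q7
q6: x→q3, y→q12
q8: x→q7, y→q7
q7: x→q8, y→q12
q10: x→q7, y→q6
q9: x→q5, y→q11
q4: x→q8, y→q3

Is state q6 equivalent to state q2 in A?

No

States {q0,q4} cannot be reached from the start state, so discard them.
Initial partition by acceptance: {q1,q2,q3,q5,q8,q9,q10,q11,q12} | {q6,q7}.
On input x, block {q1,q2,q3,q5,q8,q9,q10,q11,q12} splits into {q1,q2,q5,q9,q11,q12} and {q3,q8,q10}.
Refine {q1,q2,q5,q9,q11,q12} on symbol x: members go to different blocks, giving {q1,q5,q9,q11,q12} and {q2}.
Split {q1,q5,q9,q11,q12} by δ(·,x) → {q1,q5,q9,q11} and {q12}.
Split {q1,q5,q9,q11} by δ(·,x) → {q1,q9} and {q5,q11}.
No further refinement is possible. Final partition (6 blocks): {q1,q9} | {q6,q7} | {q3,q8,q10} | {q2} | {q12} | {q5,q11}.
q6 and q2 end up in different blocks, so they are distinguishable. For instance, the string 'ε' is accepted from only q2.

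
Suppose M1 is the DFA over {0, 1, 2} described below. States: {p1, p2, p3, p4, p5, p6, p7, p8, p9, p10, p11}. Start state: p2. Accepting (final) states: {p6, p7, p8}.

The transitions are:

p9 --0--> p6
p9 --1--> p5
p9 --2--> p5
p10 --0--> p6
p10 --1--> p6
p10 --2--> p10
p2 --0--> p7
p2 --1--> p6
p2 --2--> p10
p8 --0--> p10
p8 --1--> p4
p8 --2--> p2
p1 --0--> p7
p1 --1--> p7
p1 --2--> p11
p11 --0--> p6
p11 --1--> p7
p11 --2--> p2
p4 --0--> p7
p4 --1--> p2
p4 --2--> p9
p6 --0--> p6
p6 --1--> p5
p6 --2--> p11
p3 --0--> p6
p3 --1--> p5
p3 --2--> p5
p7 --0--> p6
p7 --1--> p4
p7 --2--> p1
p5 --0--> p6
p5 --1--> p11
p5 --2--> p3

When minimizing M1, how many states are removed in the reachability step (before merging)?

No path from p2 leads to p8; the other 10 states are all reachable.

1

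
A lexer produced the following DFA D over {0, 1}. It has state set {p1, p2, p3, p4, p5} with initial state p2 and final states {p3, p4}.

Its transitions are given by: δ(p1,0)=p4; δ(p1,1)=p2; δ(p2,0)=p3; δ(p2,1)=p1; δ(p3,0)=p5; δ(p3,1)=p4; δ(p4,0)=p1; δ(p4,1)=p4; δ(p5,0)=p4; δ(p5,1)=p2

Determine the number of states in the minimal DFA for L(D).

Initial partition by acceptance: {p3,p4} | {p1,p2,p5}.
The partition is now stable with 2 blocks: {p3,p4} | {p1,p2,p5}.

2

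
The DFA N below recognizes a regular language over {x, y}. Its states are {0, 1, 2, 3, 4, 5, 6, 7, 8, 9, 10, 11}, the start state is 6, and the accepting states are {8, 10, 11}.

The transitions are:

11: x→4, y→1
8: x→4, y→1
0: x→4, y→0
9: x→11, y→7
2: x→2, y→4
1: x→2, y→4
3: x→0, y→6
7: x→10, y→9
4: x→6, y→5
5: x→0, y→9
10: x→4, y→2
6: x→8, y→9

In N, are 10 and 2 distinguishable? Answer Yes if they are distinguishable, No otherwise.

Reachable states from the start: {0,1,2,4,5,6,7,8,9,10,11}. Unreachable: {3} — drop them.
P0 = {8,10,11} | {0,1,2,4,5,6,7,9}.
On input x, block {0,1,2,4,5,6,7,9} splits into {0,1,2,4,5} and {6,7,9}.
Refine {0,1,2,4,5} on symbol x: members go to different blocks, giving {0,1,2,5} and {4}.
Split {0,1,2,5} by δ(·,x) → {1,2,5} and {0}.
Refine {1,2,5} on symbol x: members go to different blocks, giving {1,2} and {5}.
Stable partition: {8,10,11} | {1,2} | {6,7,9} | {4} | {0} | {5} — 6 equivalence classes.
10 and 2 end up in different blocks, so they are distinguishable. For instance, the string 'ε' is accepted from only 10.

Yes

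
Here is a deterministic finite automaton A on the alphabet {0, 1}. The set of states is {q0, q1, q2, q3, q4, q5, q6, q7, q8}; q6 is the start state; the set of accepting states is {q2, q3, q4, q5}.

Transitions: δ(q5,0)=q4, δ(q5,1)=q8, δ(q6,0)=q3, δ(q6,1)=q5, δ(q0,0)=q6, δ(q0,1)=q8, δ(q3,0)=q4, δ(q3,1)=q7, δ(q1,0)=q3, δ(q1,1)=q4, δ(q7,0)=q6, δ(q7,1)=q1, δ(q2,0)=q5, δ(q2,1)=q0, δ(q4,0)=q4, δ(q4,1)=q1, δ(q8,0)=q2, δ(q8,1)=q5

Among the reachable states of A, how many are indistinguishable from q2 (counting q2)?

2

Every state is reachable, so we keep all 9.
P0 = {q2,q3,q4,q5} | {q0,q1,q6,q7,q8}.
On input 0, block {q0,q1,q6,q7,q8} splits into {q1,q6,q8} and {q0,q7}.
On input 1, block {q2,q3,q4,q5} splits into {q2,q3} and {q4,q5}.
Stable partition: {q2,q3} | {q1,q6,q8} | {q0,q7} | {q4,q5} — 4 equivalence classes.
State q2 belongs to the block {q2,q3}, which has 2 states.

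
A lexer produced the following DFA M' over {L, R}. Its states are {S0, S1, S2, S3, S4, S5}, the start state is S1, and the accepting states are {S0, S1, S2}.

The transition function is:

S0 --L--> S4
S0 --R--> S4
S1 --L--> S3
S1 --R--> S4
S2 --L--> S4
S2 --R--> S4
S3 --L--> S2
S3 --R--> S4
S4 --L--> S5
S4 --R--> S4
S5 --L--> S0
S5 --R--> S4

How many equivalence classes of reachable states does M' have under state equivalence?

4

Every state is reachable, so we keep all 6.
P0 = {S0,S1,S2} | {S3,S4,S5}.
Refine {S3,S4,S5} on symbol L: members go to different blocks, giving {S3,S5} and {S4}.
Refine {S0,S1,S2} on symbol L: members go to different blocks, giving {S0,S2} and {S1}.
The partition is now stable with 4 blocks: {S0,S2} | {S3,S5} | {S4} | {S1}.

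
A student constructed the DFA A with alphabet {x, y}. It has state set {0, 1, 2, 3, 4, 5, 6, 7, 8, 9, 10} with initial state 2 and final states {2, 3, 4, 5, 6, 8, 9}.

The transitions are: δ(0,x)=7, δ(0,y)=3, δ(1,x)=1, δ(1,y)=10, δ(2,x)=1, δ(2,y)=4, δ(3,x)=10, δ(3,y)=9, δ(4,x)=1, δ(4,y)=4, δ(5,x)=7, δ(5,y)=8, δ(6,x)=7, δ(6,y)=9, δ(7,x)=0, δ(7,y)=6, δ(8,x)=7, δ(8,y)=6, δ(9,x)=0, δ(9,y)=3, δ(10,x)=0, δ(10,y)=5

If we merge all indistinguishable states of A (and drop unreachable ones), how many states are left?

4

All states are reachable from the start state.
Start with accepting vs non-accepting: {2,3,4,5,6,8,9} | {0,1,7,10}.
Refine {0,1,7,10} on symbol y: members go to different blocks, giving {0,7,10} and {1}.
Split {2,3,4,5,6,8,9} by δ(·,x) → {3,5,6,8,9} and {2,4}.
Stable partition: {3,5,6,8,9} | {0,7,10} | {1} | {2,4} — 4 equivalence classes.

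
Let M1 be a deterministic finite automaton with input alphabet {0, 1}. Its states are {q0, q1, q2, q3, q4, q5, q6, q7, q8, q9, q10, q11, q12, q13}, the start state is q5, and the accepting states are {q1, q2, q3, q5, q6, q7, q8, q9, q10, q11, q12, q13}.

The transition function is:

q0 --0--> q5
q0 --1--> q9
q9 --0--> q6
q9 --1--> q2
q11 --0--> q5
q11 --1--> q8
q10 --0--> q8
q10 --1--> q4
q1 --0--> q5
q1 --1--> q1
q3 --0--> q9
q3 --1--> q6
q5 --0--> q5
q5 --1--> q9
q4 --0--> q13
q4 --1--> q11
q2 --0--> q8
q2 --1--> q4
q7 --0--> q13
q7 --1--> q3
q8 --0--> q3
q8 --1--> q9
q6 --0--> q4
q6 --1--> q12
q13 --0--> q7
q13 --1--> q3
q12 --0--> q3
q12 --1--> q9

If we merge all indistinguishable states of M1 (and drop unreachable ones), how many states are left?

9

First remove the unreachable states {q0,q1,q10}; 11 states remain.
Start with accepting vs non-accepting: {q2,q3,q5,q6,q7,q8,q9,q11,q12,q13} | {q4}.
On input 0, block {q2,q3,q5,q6,q7,q8,q9,q11,q12,q13} splits into {q2,q3,q5,q7,q8,q9,q11,q12,q13} and {q6}.
Refine {q2,q3,q5,q7,q8,q9,q11,q12,q13} on symbol 0: members go to different blocks, giving {q2,q3,q5,q7,q8,q11,q12,q13} and {q9}.
Refine {q2,q3,q5,q7,q8,q11,q12,q13} on symbol 0: members go to different blocks, giving {q2,q5,q7,q8,q11,q12,q13} and {q3}.
On input 0, block {q2,q5,q7,q8,q11,q12,q13} splits into {q2,q5,q7,q11,q13} and {q8,q12}.
Split {q2,q5,q7,q11,q13} by δ(·,0) → {q5,q7,q11,q13} and {q2}.
Refine {q5,q7,q11,q13} on symbol 1: members go to different blocks, giving {q7,q13} and {q5} and {q11}.
The partition is now stable with 9 blocks: {q7,q13} | {q4} | {q6} | {q9} | {q3} | {q8,q12} | {q2} | {q5} | {q11}.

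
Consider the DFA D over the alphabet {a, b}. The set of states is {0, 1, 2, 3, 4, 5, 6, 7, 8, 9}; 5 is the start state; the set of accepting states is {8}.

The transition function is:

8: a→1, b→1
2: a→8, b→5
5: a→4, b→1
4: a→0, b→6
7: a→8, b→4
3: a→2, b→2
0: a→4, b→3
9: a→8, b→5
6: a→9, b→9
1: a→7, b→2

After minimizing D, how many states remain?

4

Every state is reachable, so we keep all 10.
Start with accepting vs non-accepting: {8} | {0,1,2,3,4,5,6,7,9}.
On input a, block {0,1,2,3,4,5,6,7,9} splits into {0,1,3,4,5,6} and {2,7,9}.
On input a, block {0,1,3,4,5,6} splits into {0,4,5} and {1,3,6}.
The partition is now stable with 4 blocks: {8} | {0,4,5} | {2,7,9} | {1,3,6}.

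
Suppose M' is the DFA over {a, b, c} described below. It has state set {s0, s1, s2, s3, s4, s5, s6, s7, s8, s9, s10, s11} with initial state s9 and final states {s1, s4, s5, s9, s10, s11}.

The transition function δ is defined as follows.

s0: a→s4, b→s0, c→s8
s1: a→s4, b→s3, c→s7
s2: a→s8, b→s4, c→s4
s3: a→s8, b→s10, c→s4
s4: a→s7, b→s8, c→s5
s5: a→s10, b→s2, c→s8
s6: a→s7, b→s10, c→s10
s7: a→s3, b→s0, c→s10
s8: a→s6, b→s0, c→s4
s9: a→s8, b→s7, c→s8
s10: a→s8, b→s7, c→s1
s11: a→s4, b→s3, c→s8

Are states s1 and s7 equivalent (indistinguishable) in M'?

States {s11} cannot be reached from the start state, so discard them.
Start with accepting vs non-accepting: {s1,s4,s5,s9,s10} | {s0,s2,s3,s6,s7,s8}.
On input a, block {s1,s4,s5,s9,s10} splits into {s4,s9,s10} and {s1,s5}.
Split {s4,s9,s10} by δ(·,c) → {s4,s10} and {s9}.
Refine {s0,s2,s3,s6,s7,s8} on symbol a: members go to different blocks, giving {s2,s3,s6,s7,s8} and {s0}.
Refine {s2,s3,s6,s7,s8} on symbol b: members go to different blocks, giving {s2,s3,s6} and {s7,s8}.
The partition is now stable with 6 blocks: {s4,s10} | {s2,s3,s6} | {s1,s5} | {s9} | {s0} | {s7,s8}.
s1 and s7 end up in different blocks, so they are distinguishable. For instance, the string 'ε' is accepted from only s1.

No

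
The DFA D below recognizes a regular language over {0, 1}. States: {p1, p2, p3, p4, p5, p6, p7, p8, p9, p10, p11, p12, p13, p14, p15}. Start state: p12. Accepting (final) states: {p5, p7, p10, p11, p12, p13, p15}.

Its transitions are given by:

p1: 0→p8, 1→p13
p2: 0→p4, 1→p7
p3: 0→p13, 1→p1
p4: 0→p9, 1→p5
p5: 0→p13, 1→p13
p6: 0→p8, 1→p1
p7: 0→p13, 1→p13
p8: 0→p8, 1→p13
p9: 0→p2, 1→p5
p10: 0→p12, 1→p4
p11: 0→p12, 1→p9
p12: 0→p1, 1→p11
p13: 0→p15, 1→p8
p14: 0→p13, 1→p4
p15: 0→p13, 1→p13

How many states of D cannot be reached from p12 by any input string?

Starting at p12 and following transitions, the reachable set is {p1, p2, p4, p5, p7, p8, p9, p11, p12, p13, p15}. That leaves p3, p6, p10, p14 unreachable — 4 in total.

4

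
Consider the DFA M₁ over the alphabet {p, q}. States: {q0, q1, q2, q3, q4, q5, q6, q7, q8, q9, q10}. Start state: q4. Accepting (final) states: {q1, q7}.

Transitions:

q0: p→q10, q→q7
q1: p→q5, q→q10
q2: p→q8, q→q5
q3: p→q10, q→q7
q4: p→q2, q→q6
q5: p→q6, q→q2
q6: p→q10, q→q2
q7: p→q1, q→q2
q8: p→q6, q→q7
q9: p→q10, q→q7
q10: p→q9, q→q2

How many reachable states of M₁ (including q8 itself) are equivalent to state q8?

1

First remove the unreachable states {q0,q3}; 9 states remain.
Initial partition by acceptance: {q1,q7} | {q2,q4,q5,q6,q8,q9,q10}.
Refine {q1,q7} on symbol p: members go to different blocks, giving {q1} and {q7}.
Refine {q2,q4,q5,q6,q8,q9,q10} on symbol q: members go to different blocks, giving {q2,q4,q5,q6,q10} and {q8,q9}.
On input p, block {q2,q4,q5,q6,q10} splits into {q4,q5,q6} and {q2,q10}.
On input p, block {q4,q5,q6} splits into {q4,q6} and {q5}.
On input q, block {q4,q6} splits into {q4} and {q6}.
On input p, block {q8,q9} splits into {q8} and {q9}.
Refine {q2,q10} on symbol p: members go to different blocks, giving {q2} and {q10}.
Stable partition: {q1} | {q4} | {q7} | {q8} | {q2} | {q5} | {q6} | {q9} | {q10} — 9 equivalence classes.
The equivalence class containing q8 is {q8}, of size 1.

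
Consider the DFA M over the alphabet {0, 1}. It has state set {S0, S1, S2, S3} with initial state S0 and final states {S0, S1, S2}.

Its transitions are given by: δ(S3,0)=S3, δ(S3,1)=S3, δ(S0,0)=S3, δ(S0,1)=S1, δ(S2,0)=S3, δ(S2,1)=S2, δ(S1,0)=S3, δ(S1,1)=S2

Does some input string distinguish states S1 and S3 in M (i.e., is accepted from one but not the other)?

Every state is reachable, so we keep all 4.
Start with accepting vs non-accepting: {S0,S1,S2} | {S3}.
The partition is now stable with 2 blocks: {S0,S1,S2} | {S3}.
S1 and S3 end up in different blocks, so they are distinguishable. For instance, the string 'ε' is accepted from only S1.

Yes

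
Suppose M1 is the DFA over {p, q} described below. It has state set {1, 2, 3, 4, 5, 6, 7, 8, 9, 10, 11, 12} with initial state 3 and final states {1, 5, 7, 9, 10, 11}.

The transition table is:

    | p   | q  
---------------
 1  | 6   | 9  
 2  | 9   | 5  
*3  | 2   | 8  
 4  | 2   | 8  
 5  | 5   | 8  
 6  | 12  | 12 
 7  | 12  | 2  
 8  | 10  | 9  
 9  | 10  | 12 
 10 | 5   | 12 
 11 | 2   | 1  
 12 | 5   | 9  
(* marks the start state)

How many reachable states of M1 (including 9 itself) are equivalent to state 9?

Reachable states from the start: {2,3,5,8,9,10,12}. Unreachable: {1,4,6,7,11} — drop them.
P0 = {5,9,10} | {2,3,8,12}.
On input p, block {2,3,8,12} splits into {2,8,12} and {3}.
Stable partition: {5,9,10} | {2,8,12} | {3} — 3 equivalence classes.
The equivalence class containing 9 is {5,9,10}, of size 3.

3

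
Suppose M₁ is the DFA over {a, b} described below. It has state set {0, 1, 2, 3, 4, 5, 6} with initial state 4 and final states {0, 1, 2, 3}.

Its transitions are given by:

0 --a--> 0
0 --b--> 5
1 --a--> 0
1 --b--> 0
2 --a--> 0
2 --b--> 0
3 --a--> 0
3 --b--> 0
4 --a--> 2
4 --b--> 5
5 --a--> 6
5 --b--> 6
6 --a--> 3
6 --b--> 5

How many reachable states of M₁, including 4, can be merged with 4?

2

Reachable states from the start: {0,2,3,4,5,6}. Unreachable: {1} — drop them.
Initial partition by acceptance: {0,2,3} | {4,5,6}.
Split {0,2,3} by δ(·,b) → {2,3} and {0}.
On input a, block {4,5,6} splits into {4,6} and {5}.
The partition is now stable with 4 blocks: {2,3} | {4,6} | {0} | {5}.
The equivalence class containing 4 is {4,6}, of size 2.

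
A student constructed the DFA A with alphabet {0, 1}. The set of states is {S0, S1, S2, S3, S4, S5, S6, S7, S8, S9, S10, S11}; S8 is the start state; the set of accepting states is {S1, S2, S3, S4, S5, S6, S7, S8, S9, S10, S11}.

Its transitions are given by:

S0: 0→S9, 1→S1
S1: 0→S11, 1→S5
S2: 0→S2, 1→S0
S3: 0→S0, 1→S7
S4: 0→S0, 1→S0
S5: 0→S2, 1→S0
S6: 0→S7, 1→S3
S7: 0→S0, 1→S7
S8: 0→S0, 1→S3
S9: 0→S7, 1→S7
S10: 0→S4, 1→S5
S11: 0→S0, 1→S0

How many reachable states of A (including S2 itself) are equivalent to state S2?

2

First remove the unreachable states {S4,S6,S10}; 9 states remain.
Initial partition by acceptance: {S1,S2,S3,S5,S7,S8,S9,S11} | {S0}.
Refine {S1,S2,S3,S5,S7,S8,S9,S11} on symbol 0: members go to different blocks, giving {S1,S2,S5,S9} and {S3,S7,S8,S11}.
On input 0, block {S1,S2,S5,S9} splits into {S1,S9} and {S2,S5}.
Refine {S1,S9} on symbol 1: members go to different blocks, giving {S1} and {S9}.
On input 1, block {S3,S7,S8,S11} splits into {S3,S7,S8} and {S11}.
Stable partition: {S1} | {S0} | {S3,S7,S8} | {S2,S5} | {S9} | {S11} — 6 equivalence classes.
State S2 belongs to the block {S2,S5}, which has 2 states.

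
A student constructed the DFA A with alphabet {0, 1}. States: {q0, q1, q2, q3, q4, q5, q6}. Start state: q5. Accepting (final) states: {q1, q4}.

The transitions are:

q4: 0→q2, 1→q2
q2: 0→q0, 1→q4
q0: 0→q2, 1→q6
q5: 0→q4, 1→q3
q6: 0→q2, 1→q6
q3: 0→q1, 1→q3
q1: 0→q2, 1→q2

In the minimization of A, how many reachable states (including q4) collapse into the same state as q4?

2

All states are reachable from the start state.
Start with accepting vs non-accepting: {q1,q4} | {q0,q2,q3,q5,q6}.
Split {q0,q2,q3,q5,q6} by δ(·,0) → {q0,q2,q6} and {q3,q5}.
Refine {q0,q2,q6} on symbol 1: members go to different blocks, giving {q0,q6} and {q2}.
Stable partition: {q1,q4} | {q0,q6} | {q3,q5} | {q2} — 4 equivalence classes.
State q4 belongs to the block {q1,q4}, which has 2 states.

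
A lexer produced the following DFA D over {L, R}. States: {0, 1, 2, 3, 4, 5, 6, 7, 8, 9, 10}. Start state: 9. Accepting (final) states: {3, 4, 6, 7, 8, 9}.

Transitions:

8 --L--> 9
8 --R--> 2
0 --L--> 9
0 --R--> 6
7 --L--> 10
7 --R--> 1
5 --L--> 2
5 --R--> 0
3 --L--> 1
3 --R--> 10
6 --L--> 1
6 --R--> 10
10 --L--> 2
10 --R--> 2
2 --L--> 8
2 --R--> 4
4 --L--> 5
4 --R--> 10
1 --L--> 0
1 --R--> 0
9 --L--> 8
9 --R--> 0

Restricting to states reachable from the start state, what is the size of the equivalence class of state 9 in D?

2

First remove the unreachable states {3,7}; 9 states remain.
P0 = {4,6,8,9} | {0,1,2,5,10}.
Split {4,6,8,9} by δ(·,L) → {4,6} and {8,9}.
Split {0,1,2,5,10} by δ(·,L) → {1,5,10} and {0,2}.
Stable partition: {4,6} | {1,5,10} | {8,9} | {0,2} — 4 equivalence classes.
The equivalence class containing 9 is {8,9}, of size 2.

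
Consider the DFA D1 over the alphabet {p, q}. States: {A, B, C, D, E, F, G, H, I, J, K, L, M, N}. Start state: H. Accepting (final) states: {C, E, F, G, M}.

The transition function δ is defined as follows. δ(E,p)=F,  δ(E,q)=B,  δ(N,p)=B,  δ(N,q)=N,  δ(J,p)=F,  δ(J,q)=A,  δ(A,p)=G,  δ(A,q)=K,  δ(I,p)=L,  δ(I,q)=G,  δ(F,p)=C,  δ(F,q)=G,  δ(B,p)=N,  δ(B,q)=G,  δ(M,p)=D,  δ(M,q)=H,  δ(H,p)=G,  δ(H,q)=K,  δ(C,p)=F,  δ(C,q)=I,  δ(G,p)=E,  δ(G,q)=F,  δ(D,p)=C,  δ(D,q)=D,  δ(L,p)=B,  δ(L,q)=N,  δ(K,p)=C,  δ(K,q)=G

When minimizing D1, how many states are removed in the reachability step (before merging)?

4

No path from H leads to A, D, J, M; the other 10 states are all reachable.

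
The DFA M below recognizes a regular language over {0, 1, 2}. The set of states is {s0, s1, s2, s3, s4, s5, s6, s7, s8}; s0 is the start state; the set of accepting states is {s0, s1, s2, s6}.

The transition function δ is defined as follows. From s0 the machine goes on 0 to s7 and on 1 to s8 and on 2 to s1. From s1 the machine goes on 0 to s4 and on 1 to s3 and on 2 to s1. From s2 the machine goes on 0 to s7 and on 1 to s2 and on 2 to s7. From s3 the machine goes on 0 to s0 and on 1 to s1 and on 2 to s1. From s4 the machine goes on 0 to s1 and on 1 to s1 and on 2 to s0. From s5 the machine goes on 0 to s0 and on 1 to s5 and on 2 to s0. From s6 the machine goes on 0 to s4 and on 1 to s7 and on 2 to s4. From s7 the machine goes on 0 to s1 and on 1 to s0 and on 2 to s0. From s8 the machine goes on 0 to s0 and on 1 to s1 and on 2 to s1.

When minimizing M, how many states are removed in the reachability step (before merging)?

3

Starting at s0 and following transitions, the reachable set is {s0, s1, s3, s4, s7, s8}. That leaves s2, s5, s6 unreachable — 3 in total.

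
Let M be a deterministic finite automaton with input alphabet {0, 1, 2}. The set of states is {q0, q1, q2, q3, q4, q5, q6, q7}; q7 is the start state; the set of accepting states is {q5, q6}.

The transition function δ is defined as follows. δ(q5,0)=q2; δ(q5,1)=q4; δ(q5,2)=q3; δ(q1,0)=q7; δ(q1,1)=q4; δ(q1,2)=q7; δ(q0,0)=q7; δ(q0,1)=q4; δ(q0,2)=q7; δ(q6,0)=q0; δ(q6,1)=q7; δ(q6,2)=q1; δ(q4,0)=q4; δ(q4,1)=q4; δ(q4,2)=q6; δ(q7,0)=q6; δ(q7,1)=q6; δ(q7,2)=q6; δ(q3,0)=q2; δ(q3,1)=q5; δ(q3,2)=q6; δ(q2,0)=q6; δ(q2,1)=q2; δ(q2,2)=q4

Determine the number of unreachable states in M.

No path from q7 leads to q2, q3, q5; the other 5 states are all reachable.

3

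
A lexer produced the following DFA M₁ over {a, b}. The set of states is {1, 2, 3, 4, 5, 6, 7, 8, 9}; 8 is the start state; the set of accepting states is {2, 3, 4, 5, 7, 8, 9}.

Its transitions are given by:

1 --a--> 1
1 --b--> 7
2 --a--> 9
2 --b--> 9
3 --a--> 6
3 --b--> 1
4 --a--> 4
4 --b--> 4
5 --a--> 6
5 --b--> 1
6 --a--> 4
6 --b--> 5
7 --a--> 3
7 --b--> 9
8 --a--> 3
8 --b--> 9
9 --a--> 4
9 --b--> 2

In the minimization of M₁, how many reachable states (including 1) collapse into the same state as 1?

1

All states are reachable from the start state.
Initial partition by acceptance: {2,3,4,5,7,8,9} | {1,6}.
Refine {2,3,4,5,7,8,9} on symbol a: members go to different blocks, giving {2,4,7,8,9} and {3,5}.
Split {2,4,7,8,9} by δ(·,a) → {2,4,9} and {7,8}.
Refine {1,6} on symbol a: members go to different blocks, giving {1} and {6}.
Stable partition: {2,4,9} | {1} | {3,5} | {7,8} | {6} — 5 equivalence classes.
State 1 belongs to the block {1}, which has 1 states.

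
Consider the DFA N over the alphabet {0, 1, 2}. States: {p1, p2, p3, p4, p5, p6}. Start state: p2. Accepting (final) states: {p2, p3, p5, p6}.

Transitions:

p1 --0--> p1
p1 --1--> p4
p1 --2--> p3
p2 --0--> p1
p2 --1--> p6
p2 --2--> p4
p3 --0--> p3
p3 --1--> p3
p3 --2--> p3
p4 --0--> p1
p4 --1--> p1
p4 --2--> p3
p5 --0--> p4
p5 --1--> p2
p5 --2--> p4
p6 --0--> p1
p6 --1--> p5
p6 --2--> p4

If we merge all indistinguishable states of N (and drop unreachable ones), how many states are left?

Every state is reachable, so we keep all 6.
P0 = {p2,p3,p5,p6} | {p1,p4}.
Refine {p2,p3,p5,p6} on symbol 0: members go to different blocks, giving {p2,p5,p6} and {p3}.
Stable partition: {p2,p5,p6} | {p1,p4} | {p3} — 3 equivalence classes.

3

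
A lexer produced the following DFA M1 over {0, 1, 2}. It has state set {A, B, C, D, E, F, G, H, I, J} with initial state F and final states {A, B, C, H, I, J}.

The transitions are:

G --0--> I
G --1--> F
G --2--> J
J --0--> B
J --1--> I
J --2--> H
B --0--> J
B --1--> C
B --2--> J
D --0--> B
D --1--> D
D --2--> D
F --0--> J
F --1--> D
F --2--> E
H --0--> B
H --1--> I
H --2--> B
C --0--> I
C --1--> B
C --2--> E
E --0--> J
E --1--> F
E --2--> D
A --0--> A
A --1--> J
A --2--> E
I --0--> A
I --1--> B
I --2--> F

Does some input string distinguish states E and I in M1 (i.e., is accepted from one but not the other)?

Reachable states from the start: {A,B,C,D,E,F,H,I,J}. Unreachable: {G} — drop them.
Initial partition by acceptance: {A,B,C,H,I,J} | {D,E,F}.
Split {A,B,C,H,I,J} by δ(·,2) → {A,C,I} and {B,H,J}.
The partition is now stable with 3 blocks: {A,C,I} | {D,E,F} | {B,H,J}.
E and I end up in different blocks, so they are distinguishable. For instance, the string 'ε' is accepted from only I.

Yes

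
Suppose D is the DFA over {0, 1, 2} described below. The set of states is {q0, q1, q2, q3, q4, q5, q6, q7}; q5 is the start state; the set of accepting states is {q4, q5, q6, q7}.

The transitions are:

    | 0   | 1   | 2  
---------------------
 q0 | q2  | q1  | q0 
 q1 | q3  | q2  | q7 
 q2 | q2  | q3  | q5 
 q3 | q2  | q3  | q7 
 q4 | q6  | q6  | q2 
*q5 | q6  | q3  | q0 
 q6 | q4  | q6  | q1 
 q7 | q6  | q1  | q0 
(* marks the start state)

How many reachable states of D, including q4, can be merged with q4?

2

Every state is reachable, so we keep all 8.
Start with accepting vs non-accepting: {q4,q5,q6,q7} | {q0,q1,q2,q3}.
On input 1, block {q4,q5,q6,q7} splits into {q4,q6} and {q5,q7}.
Split {q0,q1,q2,q3} by δ(·,2) → {q1,q2,q3} and {q0}.
The partition is now stable with 4 blocks: {q4,q6} | {q1,q2,q3} | {q5,q7} | {q0}.
The equivalence class containing q4 is {q4,q6}, of size 2.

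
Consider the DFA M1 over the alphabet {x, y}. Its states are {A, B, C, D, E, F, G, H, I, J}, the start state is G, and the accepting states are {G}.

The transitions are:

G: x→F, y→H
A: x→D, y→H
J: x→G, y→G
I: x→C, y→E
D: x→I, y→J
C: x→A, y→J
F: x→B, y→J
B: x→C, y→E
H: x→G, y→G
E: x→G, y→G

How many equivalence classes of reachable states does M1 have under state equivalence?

3

All states are reachable from the start state.
Start with accepting vs non-accepting: {G} | {A,B,C,D,E,F,H,I,J}.
Split {A,B,C,D,E,F,H,I,J} by δ(·,x) → {A,B,C,D,F,I} and {E,H,J}.
The partition is now stable with 3 blocks: {G} | {A,B,C,D,F,I} | {E,H,J}.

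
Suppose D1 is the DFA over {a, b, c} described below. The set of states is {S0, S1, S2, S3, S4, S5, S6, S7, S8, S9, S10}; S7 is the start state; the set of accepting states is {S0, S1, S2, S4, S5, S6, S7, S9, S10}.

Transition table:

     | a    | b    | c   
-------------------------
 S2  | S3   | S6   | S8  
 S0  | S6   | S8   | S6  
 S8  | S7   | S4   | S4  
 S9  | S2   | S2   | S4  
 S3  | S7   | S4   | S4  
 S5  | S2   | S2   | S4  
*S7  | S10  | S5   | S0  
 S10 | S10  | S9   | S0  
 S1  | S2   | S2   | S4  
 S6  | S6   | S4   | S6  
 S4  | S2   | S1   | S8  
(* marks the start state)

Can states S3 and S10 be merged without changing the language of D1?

No

P0 = {S0,S1,S2,S4,S5,S6,S7,S9,S10} | {S3,S8}.
On input a, block {S0,S1,S2,S4,S5,S6,S7,S9,S10} splits into {S0,S1,S4,S5,S6,S7,S9,S10} and {S2}.
Refine {S0,S1,S4,S5,S6,S7,S9,S10} on symbol a: members go to different blocks, giving {S0,S6,S7,S10} and {S1,S4,S5,S9}.
On input b, block {S0,S6,S7,S10} splits into {S6,S7,S10} and {S0}.
On input c, block {S6,S7,S10} splits into {S7,S10} and {S6}.
On input b, block {S1,S4,S5,S9} splits into {S1,S5,S9} and {S4}.
No further refinement is possible. Final partition (7 blocks): {S7,S10} | {S3,S8} | {S2} | {S1,S5,S9} | {S0} | {S6} | {S4}.
S3 and S10 end up in different blocks, so they are distinguishable. For instance, the string 'ε' is accepted from only S10.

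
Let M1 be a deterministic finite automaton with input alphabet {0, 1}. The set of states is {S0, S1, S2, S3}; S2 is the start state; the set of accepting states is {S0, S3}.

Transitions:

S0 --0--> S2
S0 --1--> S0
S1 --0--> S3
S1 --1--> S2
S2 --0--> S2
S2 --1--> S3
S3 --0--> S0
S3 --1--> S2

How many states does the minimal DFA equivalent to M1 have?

Reachable states from the start: {S0,S2,S3}. Unreachable: {S1} — drop them.
P0 = {S0,S3} | {S2}.
Split {S0,S3} by δ(·,0) → {S0} and {S3}.
Stable partition: {S0} | {S2} | {S3} — 3 equivalence classes.

3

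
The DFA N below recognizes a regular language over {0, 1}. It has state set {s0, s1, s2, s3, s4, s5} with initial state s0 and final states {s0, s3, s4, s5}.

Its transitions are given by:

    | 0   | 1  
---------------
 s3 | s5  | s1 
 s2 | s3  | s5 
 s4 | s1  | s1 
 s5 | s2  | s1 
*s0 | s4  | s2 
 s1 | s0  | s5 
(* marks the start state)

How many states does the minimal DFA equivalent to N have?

3

Every state is reachable, so we keep all 6.
Start with accepting vs non-accepting: {s0,s3,s4,s5} | {s1,s2}.
Split {s0,s3,s4,s5} by δ(·,0) → {s0,s3} and {s4,s5}.
The partition is now stable with 3 blocks: {s0,s3} | {s1,s2} | {s4,s5}.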